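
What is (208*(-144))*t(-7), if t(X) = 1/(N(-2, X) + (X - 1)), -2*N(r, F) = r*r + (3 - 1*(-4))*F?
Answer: -59904/29 ≈ -2065.7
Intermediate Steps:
N(r, F) = -7*F/2 - r²/2 (N(r, F) = -(r*r + (3 - 1*(-4))*F)/2 = -(r² + (3 + 4)*F)/2 = -(r² + 7*F)/2 = -7*F/2 - r²/2)
t(X) = 1/(-3 - 5*X/2) (t(X) = 1/((-7*X/2 - ½*(-2)²) + (X - 1)) = 1/((-7*X/2 - ½*4) + (-1 + X)) = 1/((-7*X/2 - 2) + (-1 + X)) = 1/((-2 - 7*X/2) + (-1 + X)) = 1/(-3 - 5*X/2))
(208*(-144))*t(-7) = (208*(-144))*(-2/(6 + 5*(-7))) = -(-59904)/(6 - 35) = -(-59904)/(-29) = -(-59904)*(-1)/29 = -29952*2/29 = -59904/29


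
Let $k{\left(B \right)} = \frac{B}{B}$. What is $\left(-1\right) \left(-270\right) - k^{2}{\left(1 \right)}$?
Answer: $269$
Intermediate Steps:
$k{\left(B \right)} = 1$
$\left(-1\right) \left(-270\right) - k^{2}{\left(1 \right)} = \left(-1\right) \left(-270\right) - 1^{2} = 270 - 1 = 269$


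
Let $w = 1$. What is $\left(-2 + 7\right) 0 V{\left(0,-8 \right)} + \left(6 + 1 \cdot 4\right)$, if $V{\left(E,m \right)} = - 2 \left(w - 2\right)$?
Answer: $10$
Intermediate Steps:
$V{\left(E,m \right)} = 2$ ($V{\left(E,m \right)} = - 2 \left(1 - 2\right) = \left(-2\right) \left(-1\right) = 2$)
$\left(-2 + 7\right) 0 V{\left(0,-8 \right)} + \left(6 + 1 \cdot 4\right) = \left(-2 + 7\right) 0 \cdot 2 + \left(6 + 1 \cdot 4\right) = 5 \cdot 0 \cdot 2 + \left(6 + 4\right) = 0 \cdot 2 + 10 = 0 + 10 = 10$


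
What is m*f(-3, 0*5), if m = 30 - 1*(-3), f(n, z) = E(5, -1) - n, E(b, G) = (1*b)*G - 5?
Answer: -231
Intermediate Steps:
E(b, G) = -5 + G*b (E(b, G) = b*G - 5 = G*b - 5 = -5 + G*b)
f(n, z) = -10 - n (f(n, z) = (-5 - 1*5) - n = (-5 - 5) - n = -10 - n)
m = 33 (m = 30 + 3 = 33)
m*f(-3, 0*5) = 33*(-10 - 1*(-3)) = 33*(-10 + 3) = 33*(-7) = -231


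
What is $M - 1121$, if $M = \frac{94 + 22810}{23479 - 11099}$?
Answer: $- \frac{3463769}{3095} \approx -1119.2$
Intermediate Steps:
$M = \frac{5726}{3095}$ ($M = \frac{22904}{12380} = 22904 \cdot \frac{1}{12380} = \frac{5726}{3095} \approx 1.8501$)
$M - 1121 = \frac{5726}{3095} - 1121 = - \frac{3463769}{3095}$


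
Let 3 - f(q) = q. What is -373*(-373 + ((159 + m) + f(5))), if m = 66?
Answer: 55950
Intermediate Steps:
f(q) = 3 - q
-373*(-373 + ((159 + m) + f(5))) = -373*(-373 + ((159 + 66) + (3 - 1*5))) = -373*(-373 + (225 + (3 - 5))) = -373*(-373 + (225 - 2)) = -373*(-373 + 223) = -373*(-150) = 55950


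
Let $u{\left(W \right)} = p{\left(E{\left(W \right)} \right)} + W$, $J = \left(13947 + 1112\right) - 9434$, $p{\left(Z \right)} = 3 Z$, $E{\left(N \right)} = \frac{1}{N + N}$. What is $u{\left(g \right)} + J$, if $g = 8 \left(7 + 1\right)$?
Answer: $\frac{728195}{128} \approx 5689.0$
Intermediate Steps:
$E{\left(N \right)} = \frac{1}{2 N}$
$J = 5625$ ($J = 15059 - 9434 = 5625$)
$g = 64$ ($g = 8 \cdot 8 = 64$)
$u{\left(W \right)} = W + \frac{3}{2 W}$ ($u{\left(W \right)} = 3 \frac{1}{2 W} + W = \frac{3}{2 W} + W = W + \frac{3}{2 W}$)
$u{\left(g \right)} + J = \left(64 + \frac{3}{2 \cdot 64}\right) + 5625 = \left(64 + \frac{3}{2} \cdot \frac{1}{64}\right) + 5625 = \left(64 + \frac{3}{128}\right) + 5625 = \frac{8195}{128} + 5625 = \frac{728195}{128}$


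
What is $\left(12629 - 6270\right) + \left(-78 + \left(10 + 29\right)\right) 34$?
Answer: $5033$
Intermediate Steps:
$\left(12629 - 6270\right) + \left(-78 + \left(10 + 29\right)\right) 34 = \left(12629 - 6270\right) + \left(-78 + 39\right) 34 = 6359 - 1326 = 5033$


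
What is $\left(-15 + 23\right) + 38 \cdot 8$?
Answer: $312$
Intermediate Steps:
$\left(-15 + 23\right) + 38 \cdot 8 = 8 + 304 = 312$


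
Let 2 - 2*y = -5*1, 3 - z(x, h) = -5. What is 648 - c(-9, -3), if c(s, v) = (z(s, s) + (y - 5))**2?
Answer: 2423/4 ≈ 605.75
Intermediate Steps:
z(x, h) = 8 (z(x, h) = 3 - 1*(-5) = 3 + 5 = 8)
y = 7/2 (y = 1 - (-5)/2 = 1 - 1/2*(-5) = 1 + 5/2 = 7/2 ≈ 3.5000)
c(s, v) = 169/4 (c(s, v) = (8 + (7/2 - 5))**2 = (8 - 3/2)**2 = (13/2)**2 = 169/4)
648 - c(-9, -3) = 648 - 1*169/4 = 648 - 169/4 = 2423/4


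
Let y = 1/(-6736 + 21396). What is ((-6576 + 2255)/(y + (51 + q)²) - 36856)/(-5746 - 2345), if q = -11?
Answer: 864557718716/189782504091 ≈ 4.5555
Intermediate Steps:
y = 1/14660 ≈ 6.8213e-5
((-6576 + 2255)/(y + (51 + q)²) - 36856)/(-5746 - 2345) = ((-6576 + 2255)/(1/14660 + (51 - 11)²) - 36856)/(-5746 - 2345) = (-4321/(1/14660 + 40²) - 36856)/(-8091) = (-4321/(1/14660 + 1600) - 36856)*(-1/8091) = (-4321/23456001/14660 - 36856)*(-1/8091) = (-4321*14660/23456001 - 36856)*(-1/8091) = (-63345860/23456001 - 36856)*(-1/8091) = -864557718716/23456001*(-1/8091) = 864557718716/189782504091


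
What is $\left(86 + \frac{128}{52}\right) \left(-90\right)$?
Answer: $- \frac{103500}{13} \approx -7961.5$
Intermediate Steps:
$\left(86 + \frac{128}{52}\right) \left(-90\right) = \left(86 + 128 \cdot \frac{1}{52}\right) \left(-90\right) = \left(86 + \frac{32}{13}\right) \left(-90\right) = \frac{1150}{13} \left(-90\right) = - \frac{103500}{13}$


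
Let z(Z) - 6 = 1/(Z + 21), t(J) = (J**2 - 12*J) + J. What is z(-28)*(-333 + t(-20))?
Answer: 1681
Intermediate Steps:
t(J) = J**2 - 11*J
z(Z) = 6 + 1/(21 + Z) (z(Z) = 6 + 1/(Z + 21) = 6 + 1/(21 + Z))
z(-28)*(-333 + t(-20)) = ((127 + 6*(-28))/(21 - 28))*(-333 - 20*(-11 - 20)) = ((127 - 168)/(-7))*(-333 - 20*(-31)) = (-1/7*(-41))*(-333 + 620) = (41/7)*287 = 1681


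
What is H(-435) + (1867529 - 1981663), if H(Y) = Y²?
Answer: 75091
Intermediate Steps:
H(-435) + (1867529 - 1981663) = (-435)² + (1867529 - 1981663) = 189225 - 114134 = 75091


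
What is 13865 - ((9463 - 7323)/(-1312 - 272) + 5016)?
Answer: 3504739/396 ≈ 8850.3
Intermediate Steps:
13865 - ((9463 - 7323)/(-1312 - 272) + 5016) = 13865 - (2140/(-1584) + 5016) = 13865 - (2140*(-1/1584) + 5016) = 13865 - (-535/396 + 5016) = 13865 - 1*1985801/396 = 13865 - 1985801/396 = 3504739/396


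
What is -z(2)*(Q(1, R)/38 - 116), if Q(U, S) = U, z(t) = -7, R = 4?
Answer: -30849/38 ≈ -811.82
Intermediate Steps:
-z(2)*(Q(1, R)/38 - 116) = -(-7)*(1/38 - 116) = -(-7)*(-4407)/38 = -1*30849/38 = -30849/38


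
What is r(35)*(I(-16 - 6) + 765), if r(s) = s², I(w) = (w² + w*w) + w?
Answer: 2095975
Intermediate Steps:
I(w) = w + 2*w² (I(w) = (w² + w²) + w = 2*w² + w = w + 2*w²)
r(35)*(I(-16 - 6) + 765) = 35²*((-16 - 6)*(1 + 2*(-16 - 6)) + 765) = 1225*(-22*(1 + 2*(-22)) + 765) = 1225*(-22*(1 - 44) + 765) = 1225*(-22*(-43) + 765) = 1225*(946 + 765) = 1225*1711 = 2095975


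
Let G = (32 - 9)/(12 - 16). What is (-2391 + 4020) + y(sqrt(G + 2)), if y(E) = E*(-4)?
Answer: 1629 - 2*I*sqrt(15) ≈ 1629.0 - 7.746*I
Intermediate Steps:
G = -23/4 (G = 23/(-4) = 23*(-1/4) = -23/4 ≈ -5.7500)
y(E) = -4*E
(-2391 + 4020) + y(sqrt(G + 2)) = (-2391 + 4020) - 4*sqrt(-23/4 + 2) = 1629 - 2*I*sqrt(15)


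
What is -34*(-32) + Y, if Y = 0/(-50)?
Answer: 1088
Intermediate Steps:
Y = 0 (Y = 0*(-1/50) = 0)
-34*(-32) + Y = -34*(-32) + 0 = 1088 + 0 = 1088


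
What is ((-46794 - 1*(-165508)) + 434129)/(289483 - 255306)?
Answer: 552843/34177 ≈ 16.176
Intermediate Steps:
((-46794 - 1*(-165508)) + 434129)/(289483 - 255306) = ((-46794 + 165508) + 434129)/34177 = (118714 + 434129)*(1/34177) = 552843*(1/34177) = 552843/34177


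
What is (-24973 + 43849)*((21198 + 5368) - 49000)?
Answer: -423464184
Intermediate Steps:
(-24973 + 43849)*((21198 + 5368) - 49000) = 18876*(26566 - 49000) = 18876*(-22434) = -423464184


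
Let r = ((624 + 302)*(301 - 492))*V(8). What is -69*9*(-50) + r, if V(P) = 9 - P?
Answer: -145816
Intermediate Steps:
r = -176866 (r = ((624 + 302)*(301 - 492))*(9 - 1*8) = (926*(-191))*(9 - 8) = -176866*1 = -176866)
-69*9*(-50) + r = -69*9*(-50) - 176866 = -621*(-50) - 176866 = 31050 - 176866 = -145816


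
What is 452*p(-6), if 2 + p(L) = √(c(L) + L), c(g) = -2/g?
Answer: -904 + 452*I*√51/3 ≈ -904.0 + 1076.0*I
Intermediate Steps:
p(L) = -2 + √(L - 2/L) (p(L) = -2 + √(-2/L + L) = -2 + √(L - 2/L))
452*p(-6) = 452*(-2 + √(-6 - 2/(-6))) = 452*(-2 + √(-6 - 2*(-⅙))) = 452*(-2 + √(-6 + ⅓)) = 452*(-2 + √(-17/3)) = 452*(-2 + I*√51/3) = -904 + 452*I*√51/3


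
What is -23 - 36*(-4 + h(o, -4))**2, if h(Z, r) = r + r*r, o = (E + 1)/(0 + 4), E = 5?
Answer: -2327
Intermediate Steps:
o = 3/2 (o = (5 + 1)/(0 + 4) = 6/4 = 6*(1/4) = 3/2 ≈ 1.5000)
h(Z, r) = r + r**2
-23 - 36*(-4 + h(o, -4))**2 = -23 - 36*(-4 - 4*(1 - 4))**2 = -23 - 36*(-4 - 4*(-3))**2 = -23 - 36*(-4 + 12)**2 = -23 - 36*8**2 = -23 - 36*64 = -23 - 2304 = -2327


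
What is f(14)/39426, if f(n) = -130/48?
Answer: -65/946224 ≈ -6.8694e-5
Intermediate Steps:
f(n) = -65/24 (f(n) = -130*1/48 = -65/24)
f(14)/39426 = -65/24/39426 = -65/24*1/39426 = -65/946224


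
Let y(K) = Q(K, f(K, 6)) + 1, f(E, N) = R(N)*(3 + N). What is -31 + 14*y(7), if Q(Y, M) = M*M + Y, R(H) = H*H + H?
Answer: 2000457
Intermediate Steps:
R(H) = H + H² (R(H) = H² + H = H + H²)
f(E, N) = N*(1 + N)*(3 + N) (f(E, N) = (N*(1 + N))*(3 + N) = N*(1 + N)*(3 + N))
Q(Y, M) = Y + M² (Q(Y, M) = M² + Y = Y + M²)
y(K) = 142885 + K (y(K) = (K + (6*(1 + 6)*(3 + 6))²) + 1 = (K + (6*7*9)²) + 1 = (K + 378²) + 1 = (K + 142884) + 1 = (142884 + K) + 1 = 142885 + K)
-31 + 14*y(7) = -31 + 14*(142885 + 7) = -31 + 14*142892 = -31 + 2000488 = 2000457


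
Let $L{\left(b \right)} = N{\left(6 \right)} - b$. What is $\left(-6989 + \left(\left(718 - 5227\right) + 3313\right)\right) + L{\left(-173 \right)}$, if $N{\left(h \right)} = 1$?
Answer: $-8011$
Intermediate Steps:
$L{\left(b \right)} = 1 - b$
$\left(-6989 + \left(\left(718 - 5227\right) + 3313\right)\right) + L{\left(-173 \right)} = \left(-6989 + \left(\left(718 - 5227\right) + 3313\right)\right) + \left(1 - -173\right) = \left(-6989 + \left(-4509 + 3313\right)\right) + \left(1 + 173\right) = \left(-6989 - 1196\right) + 174 = -8185 + 174 = -8011$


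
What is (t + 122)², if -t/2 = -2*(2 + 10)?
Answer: 28900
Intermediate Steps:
t = 48 (t = -(-4)*(2 + 10) = -(-4)*12 = -2*(-24) = 48)
(t + 122)² = (48 + 122)² = 170² = 28900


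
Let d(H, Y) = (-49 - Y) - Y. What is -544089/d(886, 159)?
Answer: 544089/367 ≈ 1482.5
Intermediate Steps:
d(H, Y) = -49 - 2*Y
-544089/d(886, 159) = -544089/(-49 - 2*159) = -544089/(-49 - 318) = -544089/(-367) = -544089*(-1/367) = 544089/367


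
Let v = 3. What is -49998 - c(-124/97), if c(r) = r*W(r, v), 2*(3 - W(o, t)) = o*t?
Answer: -470372034/9409 ≈ -49992.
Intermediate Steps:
W(o, t) = 3 - o*t/2
c(r) = r*(3 - 3*r/2) (c(r) = r*(3 - ½*r*3) = r*(3 - 3*r/2))
-49998 - c(-124/97) = -49998 - 3*(-124/97)*(2 - (-124)/97)/2 = -49998 - 3*(-124*1/97)*(2 - (-124)/97)/2 = -49998 - 3*(-124)*(2 - 1*(-124/97))/(2*97) = -49998 - 3*(-124)*(2 + 124/97)/(2*97) = -49998 - 3*(-124)*318/(2*97*97) = -49998 - 1*(-59148/9409) = -49998 + 59148/9409 = -470372034/9409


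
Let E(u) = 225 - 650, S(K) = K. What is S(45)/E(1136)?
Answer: -9/85 ≈ -0.10588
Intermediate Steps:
E(u) = -425
S(45)/E(1136) = 45/(-425) = 45*(-1/425) = -9/85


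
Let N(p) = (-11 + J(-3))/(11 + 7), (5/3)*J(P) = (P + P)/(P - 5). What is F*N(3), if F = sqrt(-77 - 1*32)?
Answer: -211*I*sqrt(109)/360 ≈ -6.1192*I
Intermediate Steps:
J(P) = 6*P/(5*(-5 + P)) (J(P) = 3*((P + P)/(P - 5))/5 = 3*((2*P)/(-5 + P))/5 = 3*(2*P/(-5 + P))/5 = 6*P/(5*(-5 + P)))
N(p) = -211/360 (N(p) = (-11 + (6/5)*(-3)/(-5 - 3))/(11 + 7) = (-11 + (6/5)*(-3)/(-8))/18 = (-11 + (6/5)*(-3)*(-1/8))*(1/18) = (-11 + 9/20)*(1/18) = -211/20*1/18 = -211/360)
F = I*sqrt(109) (F = sqrt(-77 - 32) = sqrt(-109) = I*sqrt(109) ≈ 10.44*I)
F*N(3) = (I*sqrt(109))*(-211/360) = -211*I*sqrt(109)/360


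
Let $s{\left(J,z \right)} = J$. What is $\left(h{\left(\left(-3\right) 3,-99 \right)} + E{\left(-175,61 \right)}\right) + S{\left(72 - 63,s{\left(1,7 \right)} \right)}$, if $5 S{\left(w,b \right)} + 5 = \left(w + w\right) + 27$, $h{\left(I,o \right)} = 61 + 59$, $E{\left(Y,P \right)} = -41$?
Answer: $87$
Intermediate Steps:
$h{\left(I,o \right)} = 120$
$S{\left(w,b \right)} = \frac{22}{5} + \frac{2 w}{5}$ ($S{\left(w,b \right)} = -1 + \frac{\left(w + w\right) + 27}{5} = -1 + \frac{2 w + 27}{5} = -1 + \frac{27 + 2 w}{5} = -1 + \left(\frac{27}{5} + \frac{2 w}{5}\right) = \frac{22}{5} + \frac{2 w}{5}$)
$\left(h{\left(\left(-3\right) 3,-99 \right)} + E{\left(-175,61 \right)}\right) + S{\left(72 - 63,s{\left(1,7 \right)} \right)} = \left(120 - 41\right) + \left(\frac{22}{5} + \frac{2 \left(72 - 63\right)}{5}\right) = 79 + \left(\frac{22}{5} + \frac{2}{5} \cdot 9\right) = 79 + \left(\frac{22}{5} + \frac{18}{5}\right) = 79 + 8 = 87$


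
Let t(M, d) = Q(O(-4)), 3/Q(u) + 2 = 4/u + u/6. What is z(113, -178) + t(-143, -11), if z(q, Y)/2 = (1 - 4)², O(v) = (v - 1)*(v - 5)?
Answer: 9324/503 ≈ 18.537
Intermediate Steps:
O(v) = (-1 + v)*(-5 + v)
z(q, Y) = 18 (z(q, Y) = 2*(1 - 4)² = 2*(-3)² = 2*9 = 18)
Q(u) = 3/(-2 + 4/u + u/6) (Q(u) = 3/(-2 + (4/u + u/6)) = 3/(-2 + 4/u + u/6))
t(M, d) = 270/503 (t(M, d) = 18*(5 + (-4)² - 6*(-4))/(24 + (5 + (-4)² - 6*(-4))² - 12*(5 + (-4)² - 6*(-4))) = 18*(5 + 16 + 24)/(24 + (5 + 16 + 24)² - 12*(5 + 16 + 24)) = 18*45/(24 + 45² - 12*45) = 18*45/(24 + 2025 - 540) = 18*45/1509 = 18*45*(1/1509) = 270/503)
z(113, -178) + t(-143, -11) = 18 + 270/503 = 9324/503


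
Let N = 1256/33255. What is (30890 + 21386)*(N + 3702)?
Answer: 6435764541416/33255 ≈ 1.9353e+8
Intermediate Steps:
N = 1256/33255 (N = 1256*(1/33255) = 1256/33255 ≈ 0.037769)
(30890 + 21386)*(N + 3702) = (30890 + 21386)*(1256/33255 + 3702) = 52276*(123111266/33255) = 6435764541416/33255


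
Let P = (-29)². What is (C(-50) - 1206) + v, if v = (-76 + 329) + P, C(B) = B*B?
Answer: 2388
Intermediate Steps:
P = 841
C(B) = B²
v = 1094 (v = (-76 + 329) + 841 = 253 + 841 = 1094)
(C(-50) - 1206) + v = ((-50)² - 1206) + 1094 = (2500 - 1206) + 1094 = 1294 + 1094 = 2388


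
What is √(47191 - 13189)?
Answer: 3*√3778 ≈ 184.40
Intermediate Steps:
√(47191 - 13189) = √34002 = 3*√3778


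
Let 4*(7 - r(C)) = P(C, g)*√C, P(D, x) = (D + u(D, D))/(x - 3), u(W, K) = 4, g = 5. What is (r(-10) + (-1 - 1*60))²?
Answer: 23283/8 - 81*I*√10 ≈ 2910.4 - 256.14*I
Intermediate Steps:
P(D, x) = (4 + D)/(-3 + x) (P(D, x) = (D + 4)/(x - 3) = (4 + D)/(-3 + x))
r(C) = 7 - √C*(2 + C/2)/4 (r(C) = 7 - (4 + C)/(-3 + 5)*√C/4 = 7 - (4 + C)/2*√C/4 = 7 - (2 + C/2)*√C/4 = 7 - √C*(2 + C/2)/4)
(r(-10) + (-1 - 1*60))² = ((7 - √(-10)*(4 - 10)/8) + (-1 - 1*60))² = ((7 - ⅛*I*√10*(-6)) + (-1 - 60))² = ((7 + 3*I*√10/4) - 61)² = (-54 + 3*I*√10/4)²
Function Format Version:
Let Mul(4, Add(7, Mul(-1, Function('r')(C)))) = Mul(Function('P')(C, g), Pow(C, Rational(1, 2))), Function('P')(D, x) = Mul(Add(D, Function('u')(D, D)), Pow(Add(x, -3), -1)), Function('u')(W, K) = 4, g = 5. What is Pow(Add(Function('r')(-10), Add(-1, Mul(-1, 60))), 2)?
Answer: Add(Rational(23283, 8), Mul(-81, I, Pow(10, Rational(1, 2)))) ≈ Add(2910.4, Mul(-256.14, I))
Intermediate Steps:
Function('P')(D, x) = Mul(Pow(Add(-3, x), -1), Add(4, D)) (Function('P')(D, x) = Mul(Add(D, 4), Pow(Add(x, -3), -1)) = Mul(Add(4, D), Pow(Add(-3, x), -1)) = Mul(Pow(Add(-3, x), -1), Add(4, D)))
Function('r')(C) = Add(7, Mul(Rational(-1, 4), Pow(C, Rational(1, 2)), Add(2, Mul(Rational(1, 2), C)))) (Function('r')(C) = Add(7, Mul(Rational(-1, 4), Mul(Mul(Pow(Add(-3, 5), -1), Add(4, C)), Pow(C, Rational(1, 2))))) = Add(7, Mul(Rational(-1, 4), Mul(Mul(Pow(2, -1), Add(4, C)), Pow(C, Rational(1, 2))))) = Add(7, Mul(Rational(-1, 4), Mul(Mul(Rational(1, 2), Add(4, C)), Pow(C, Rational(1, 2))))) = Add(7, Mul(Rational(-1, 4), Mul(Add(2, Mul(Rational(1, 2), C)), Pow(C, Rational(1, 2))))) = Add(7, Mul(Rational(-1, 4), Mul(Pow(C, Rational(1, 2)), Add(2, Mul(Rational(1, 2), C))))) = Add(7, Mul(Rational(-1, 4), Pow(C, Rational(1, 2)), Add(2, Mul(Rational(1, 2), C)))))
Pow(Add(Function('r')(-10), Add(-1, Mul(-1, 60))), 2) = Pow(Add(Add(7, Mul(Rational(-1, 8), Pow(-10, Rational(1, 2)), Add(4, -10))), Add(-1, Mul(-1, 60))), 2) = Pow(Add(Add(7, Mul(Rational(-1, 8), Mul(I, Pow(10, Rational(1, 2))), -6)), Add(-1, -60)), 2) = Pow(Add(Add(7, Mul(Rational(3, 4), I, Pow(10, Rational(1, 2)))), -61), 2) = Pow(Add(-54, Mul(Rational(3, 4), I, Pow(10, Rational(1, 2)))), 2)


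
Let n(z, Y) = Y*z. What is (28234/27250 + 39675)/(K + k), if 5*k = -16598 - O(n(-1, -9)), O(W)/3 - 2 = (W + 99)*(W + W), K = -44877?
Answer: -540585992/672587225 ≈ -0.80374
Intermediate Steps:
O(W) = 6 + 6*W*(99 + W) (O(W) = 6 + 3*((W + 99)*(W + W)) = 6 + 3*((99 + W)*(2*W)) = 6 + 3*(2*W*(99 + W)) = 6 + 6*W*(99 + W))
k = -22436/5 (k = (-16598 - (6 + 6*(-9*(-1))² + 594*(-9*(-1))))/5 = (-16598 - (6 + 6*9² + 594*9))/5 = (-16598 - (6 + 6*81 + 5346))/5 = (-16598 - (6 + 486 + 5346))/5 = (-16598 - 1*5838)/5 = (-16598 - 5838)/5 = (⅕)*(-22436) = -22436/5 ≈ -4487.2)
(28234/27250 + 39675)/(K + k) = (28234/27250 + 39675)/(-44877 - 22436/5) = (28234*(1/27250) + 39675)/(-246821/5) = (14117/13625 + 39675)*(-5/246821) = (540585992/13625)*(-5/246821) = -540585992/672587225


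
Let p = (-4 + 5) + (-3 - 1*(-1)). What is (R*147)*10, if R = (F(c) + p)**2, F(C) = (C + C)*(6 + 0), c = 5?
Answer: 5117070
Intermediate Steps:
p = -1 (p = 1 + (-3 + 1) = 1 - 2 = -1)
F(C) = 12*C (F(C) = (2*C)*6 = 12*C)
R = 3481 (R = (12*5 - 1)**2 = (60 - 1)**2 = 59**2 = 3481)
(R*147)*10 = (3481*147)*10 = 511707*10 = 5117070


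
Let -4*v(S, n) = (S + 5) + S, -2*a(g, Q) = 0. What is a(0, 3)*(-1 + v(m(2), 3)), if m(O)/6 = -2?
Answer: 0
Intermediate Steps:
m(O) = -12 (m(O) = 6*(-2) = -12)
a(g, Q) = 0 (a(g, Q) = -½*0 = 0)
v(S, n) = -5/4 - S/2 (v(S, n) = -((S + 5) + S)/4 = -((5 + S) + S)/4 = -(5 + 2*S)/4 = -5/4 - S/2)
a(0, 3)*(-1 + v(m(2), 3)) = 0*(-1 + (-5/4 - ½*(-12))) = 0*(-1 + (-5/4 + 6)) = 0*(-1 + 19/4) = 0*(15/4) = 0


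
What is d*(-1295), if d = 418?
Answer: -541310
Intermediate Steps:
d*(-1295) = 418*(-1295) = -541310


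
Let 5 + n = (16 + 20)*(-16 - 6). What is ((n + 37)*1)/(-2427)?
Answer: 760/2427 ≈ 0.31314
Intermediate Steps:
n = -797 (n = -5 + (16 + 20)*(-16 - 6) = -5 + 36*(-22) = -5 - 792 = -797)
((n + 37)*1)/(-2427) = ((-797 + 37)*1)/(-2427) = -760*1*(-1/2427) = -760*(-1/2427) = 760/2427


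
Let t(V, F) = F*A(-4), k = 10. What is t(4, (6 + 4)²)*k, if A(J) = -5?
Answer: -5000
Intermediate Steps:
t(V, F) = -5*F (t(V, F) = F*(-5) = -5*F)
t(4, (6 + 4)²)*k = -5*(6 + 4)²*10 = -5*10²*10 = -5*100*10 = -500*10 = -5000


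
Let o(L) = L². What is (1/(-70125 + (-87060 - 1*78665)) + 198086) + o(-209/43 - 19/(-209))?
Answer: 10453502245221771/52766484650 ≈ 1.9811e+5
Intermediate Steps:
(1/(-70125 + (-87060 - 1*78665)) + 198086) + o(-209/43 - 19/(-209)) = (1/(-70125 + (-87060 - 1*78665)) + 198086) + (-209/43 - 19/(-209))² = (1/(-70125 + (-87060 - 78665)) + 198086) + (-209*1/43 - 19*(-1/209))² = (1/(-70125 - 165725) + 198086) + (-209/43 + 1/11)² = (1/(-235850) + 198086) + (-2256/473)² = (-1/235850 + 198086) + 5089536/223729 = 46718583099/235850 + 5089536/223729 = 10453502245221771/52766484650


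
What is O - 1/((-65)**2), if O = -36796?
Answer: -155463101/4225 ≈ -36796.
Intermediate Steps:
O - 1/((-65)**2) = -36796 - 1/((-65)**2) = -36796 - 1/4225 = -155463101/4225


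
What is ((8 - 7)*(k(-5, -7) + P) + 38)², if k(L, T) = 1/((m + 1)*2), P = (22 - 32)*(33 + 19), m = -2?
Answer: 931225/4 ≈ 2.3281e+5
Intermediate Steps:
P = -520 (P = -10*52 = -520)
k(L, T) = -½ (k(L, T) = 1/((-2 + 1)*2) = 1/(-1*2) = 1/(-2) = -½)
((8 - 7)*(k(-5, -7) + P) + 38)² = ((8 - 7)*(-½ - 520) + 38)² = (1*(-1041/2) + 38)² = (-1041/2 + 38)² = (-965/2)² = 931225/4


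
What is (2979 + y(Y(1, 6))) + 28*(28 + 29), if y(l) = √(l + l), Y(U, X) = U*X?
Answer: 4575 + 2*√3 ≈ 4578.5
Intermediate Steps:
y(l) = √2*√l (y(l) = √(2*l) = √2*√l)
(2979 + y(Y(1, 6))) + 28*(28 + 29) = (2979 + √2*√(1*6)) + 28*(28 + 29) = (2979 + √2*√6) + 28*57 = (2979 + 2*√3) + 1596 = 4575 + 2*√3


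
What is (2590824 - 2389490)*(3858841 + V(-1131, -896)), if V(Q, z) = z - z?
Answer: 776915893894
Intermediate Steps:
V(Q, z) = 0
(2590824 - 2389490)*(3858841 + V(-1131, -896)) = (2590824 - 2389490)*(3858841 + 0) = 201334*3858841 = 776915893894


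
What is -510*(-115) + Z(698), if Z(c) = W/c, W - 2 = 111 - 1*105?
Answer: 20468854/349 ≈ 58650.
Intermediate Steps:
W = 8 (W = 2 + (111 - 1*105) = 2 + (111 - 105) = 2 + 6 = 8)
Z(c) = 8/c
-510*(-115) + Z(698) = -510*(-115) + 8/698 = 58650 + 8*(1/698) = 58650 + 4/349 = 20468854/349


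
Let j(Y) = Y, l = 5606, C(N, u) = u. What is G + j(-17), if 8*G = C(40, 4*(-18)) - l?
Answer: -2907/4 ≈ -726.75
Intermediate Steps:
G = -2839/4 (G = (4*(-18) - 1*5606)/8 = (-72 - 5606)/8 = (1/8)*(-5678) = -2839/4 ≈ -709.75)
G + j(-17) = -2839/4 - 17 = -2907/4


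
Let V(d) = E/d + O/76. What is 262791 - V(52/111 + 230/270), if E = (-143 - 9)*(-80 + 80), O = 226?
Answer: 9985945/38 ≈ 2.6279e+5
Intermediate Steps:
E = 0 (E = -152*0 = 0)
V(d) = 113/38 (V(d) = 0/d + 226/76 = 0 + 226*(1/76) = 0 + 113/38 = 113/38)
262791 - V(52/111 + 230/270) = 262791 - 1*113/38 = 262791 - 113/38 = 9985945/38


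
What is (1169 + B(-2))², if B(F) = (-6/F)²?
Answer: 1387684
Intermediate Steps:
B(F) = 36/F²
(1169 + B(-2))² = (1169 + 36/(-2)²)² = (1169 + 36*(¼))² = (1169 + 9)² = 1178² = 1387684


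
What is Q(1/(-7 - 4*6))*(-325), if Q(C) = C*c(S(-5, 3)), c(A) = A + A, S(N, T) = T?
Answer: 1950/31 ≈ 62.903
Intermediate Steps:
c(A) = 2*A
Q(C) = 6*C (Q(C) = C*(2*3) = C*6 = 6*C)
Q(1/(-7 - 4*6))*(-325) = (6/(-7 - 4*6))*(-325) = (6/(-7 - 24))*(-325) = (6/(-31))*(-325) = (6*(-1/31))*(-325) = -6/31*(-325) = 1950/31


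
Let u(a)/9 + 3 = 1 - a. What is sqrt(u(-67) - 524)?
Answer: sqrt(61) ≈ 7.8102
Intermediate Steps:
u(a) = -18 - 9*a (u(a) = -27 + 9*(1 - a) = -27 + (9 - 9*a) = -18 - 9*a)
sqrt(u(-67) - 524) = sqrt((-18 - 9*(-67)) - 524) = sqrt((-18 + 603) - 524) = sqrt(585 - 524) = sqrt(61)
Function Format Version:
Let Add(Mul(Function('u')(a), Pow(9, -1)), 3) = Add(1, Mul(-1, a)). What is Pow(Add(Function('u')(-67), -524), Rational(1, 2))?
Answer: Pow(61, Rational(1, 2)) ≈ 7.8102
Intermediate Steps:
Function('u')(a) = Add(-18, Mul(-9, a)) (Function('u')(a) = Add(-27, Mul(9, Add(1, Mul(-1, a)))) = Add(-27, Add(9, Mul(-9, a))) = Add(-18, Mul(-9, a)))
Pow(Add(Function('u')(-67), -524), Rational(1, 2)) = Pow(Add(Add(-18, Mul(-9, -67)), -524), Rational(1, 2)) = Pow(Add(Add(-18, 603), -524), Rational(1, 2)) = Pow(Add(585, -524), Rational(1, 2)) = Pow(61, Rational(1, 2))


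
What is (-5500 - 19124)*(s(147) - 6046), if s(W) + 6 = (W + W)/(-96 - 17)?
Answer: 16847002080/113 ≈ 1.4909e+8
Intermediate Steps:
s(W) = -6 - 2*W/113 (s(W) = -6 + (W + W)/(-96 - 17) = -6 + (2*W)/(-113) = -6 + (2*W)*(-1/113) = -6 - 2*W/113)
(-5500 - 19124)*(s(147) - 6046) = (-5500 - 19124)*((-6 - 2/113*147) - 6046) = -24624*((-6 - 294/113) - 6046) = -24624*(-972/113 - 6046) = -24624*(-684170/113) = 16847002080/113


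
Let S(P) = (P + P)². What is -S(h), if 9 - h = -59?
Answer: -18496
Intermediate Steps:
h = 68 (h = 9 - 1*(-59) = 9 + 59 = 68)
S(P) = 4*P² (S(P) = (2*P)² = 4*P²)
-S(h) = -4*68² = -4*4624 = -1*18496 = -18496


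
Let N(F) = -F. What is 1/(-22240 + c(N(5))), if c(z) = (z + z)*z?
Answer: -1/22190 ≈ -4.5065e-5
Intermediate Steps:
c(z) = 2*z² (c(z) = (2*z)*z = 2*z²)
1/(-22240 + c(N(5))) = 1/(-22240 + 2*(-1*5)²) = 1/(-22240 + 2*(-5)²) = 1/(-22240 + 2*25) = 1/(-22240 + 50) = 1/(-22190) = -1/22190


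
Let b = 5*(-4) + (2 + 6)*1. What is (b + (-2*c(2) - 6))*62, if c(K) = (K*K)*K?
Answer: -2108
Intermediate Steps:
c(K) = K³ (c(K) = K²*K = K³)
b = -12 (b = -20 + 8*1 = -20 + 8 = -12)
(b + (-2*c(2) - 6))*62 = (-12 + (-2*2³ - 6))*62 = (-12 + (-2*8 - 6))*62 = (-12 + (-16 - 6))*62 = (-12 - 22)*62 = -34*62 = -2108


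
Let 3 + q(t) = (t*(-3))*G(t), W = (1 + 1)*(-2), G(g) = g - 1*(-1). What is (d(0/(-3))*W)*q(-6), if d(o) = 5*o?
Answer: 0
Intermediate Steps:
G(g) = 1 + g (G(g) = g + 1 = 1 + g)
W = -4 (W = 2*(-2) = -4)
q(t) = -3 - 3*t*(1 + t) (q(t) = -3 + (t*(-3))*(1 + t) = -3 + (-3*t)*(1 + t) = -3 - 3*t*(1 + t))
(d(0/(-3))*W)*q(-6) = ((5*(0/(-3)))*(-4))*(-3 - 3*(-6)*(1 - 6)) = ((5*(0*(-1/3)))*(-4))*(-3 - 3*(-6)*(-5)) = ((5*0)*(-4))*(-3 - 90) = (0*(-4))*(-93) = 0*(-93) = 0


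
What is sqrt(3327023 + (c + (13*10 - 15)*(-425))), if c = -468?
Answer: 4*sqrt(204855) ≈ 1810.4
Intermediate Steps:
sqrt(3327023 + (c + (13*10 - 15)*(-425))) = sqrt(3327023 + (-468 + (13*10 - 15)*(-425))) = sqrt(3327023 + (-468 + (130 - 15)*(-425))) = sqrt(3327023 + (-468 + 115*(-425))) = sqrt(3327023 + (-468 - 48875)) = sqrt(3327023 - 49343) = sqrt(3277680) = 4*sqrt(204855)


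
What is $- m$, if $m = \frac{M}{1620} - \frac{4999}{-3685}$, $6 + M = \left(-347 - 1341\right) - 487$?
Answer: $- \frac{4093}{397980} \approx -0.010284$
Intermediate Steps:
$M = -2181$ ($M = -6 - 2175 = -2181$)
$m = \frac{4093}{397980}$ ($m = - \frac{2181}{1620} - \frac{4999}{-3685} = \left(-2181\right) \frac{1}{1620} - - \frac{4999}{3685} = - \frac{727}{540} + \frac{4999}{3685} = \frac{4093}{397980} \approx 0.010284$)
$- m = \left(-1\right) \frac{4093}{397980} = - \frac{4093}{397980}$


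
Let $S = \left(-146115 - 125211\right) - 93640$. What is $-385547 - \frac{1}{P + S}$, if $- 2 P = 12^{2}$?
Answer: $- \frac{140739305785}{365038} \approx -3.8555 \cdot 10^{5}$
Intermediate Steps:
$S = -364966$ ($S = -271326 - 93640 = -364966$)
$P = -72$ ($P = - \frac{12^{2}}{2} = \left(- \frac{1}{2}\right) 144 = -72$)
$-385547 - \frac{1}{P + S} = -385547 - \frac{1}{-72 - 364966} = -385547 - \frac{1}{-365038} = -385547 - - \frac{1}{365038} = -385547 + \frac{1}{365038} = - \frac{140739305785}{365038}$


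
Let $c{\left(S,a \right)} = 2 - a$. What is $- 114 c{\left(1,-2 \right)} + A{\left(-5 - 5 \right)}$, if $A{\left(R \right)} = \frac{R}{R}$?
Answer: $-455$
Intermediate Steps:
$A{\left(R \right)} = 1$
$- 114 c{\left(1,-2 \right)} + A{\left(-5 - 5 \right)} = - 114 \left(2 - -2\right) + 1 = - 114 \left(2 + 2\right) + 1 = \left(-114\right) 4 + 1 = -456 + 1 = -455$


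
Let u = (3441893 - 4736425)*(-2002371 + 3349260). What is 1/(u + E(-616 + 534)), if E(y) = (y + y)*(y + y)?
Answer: -1/1743590884052 ≈ -5.7353e-13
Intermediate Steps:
u = -1743590910948 (u = -1294532*1346889 = -1743590910948)
E(y) = 4*y² (E(y) = (2*y)*(2*y) = 4*y²)
1/(u + E(-616 + 534)) = 1/(-1743590910948 + 4*(-616 + 534)²) = 1/(-1743590910948 + 4*(-82)²) = 1/(-1743590910948 + 4*6724) = 1/(-1743590910948 + 26896) = 1/(-1743590884052) = -1/1743590884052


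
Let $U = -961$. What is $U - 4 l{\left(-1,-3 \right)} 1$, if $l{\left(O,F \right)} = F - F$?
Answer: $0$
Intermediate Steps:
$l{\left(O,F \right)} = 0$
$U - 4 l{\left(-1,-3 \right)} 1 = - 961 \left(-4\right) 0 \cdot 1 = - 961 \cdot 0 \cdot 1 = \left(-961\right) 0 = 0$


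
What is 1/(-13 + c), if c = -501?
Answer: -1/514 ≈ -0.0019455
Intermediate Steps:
1/(-13 + c) = 1/(-13 - 501) = 1/(-514) = -1/514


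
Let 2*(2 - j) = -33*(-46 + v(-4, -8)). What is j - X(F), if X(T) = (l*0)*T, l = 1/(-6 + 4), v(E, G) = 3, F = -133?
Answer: -1415/2 ≈ -707.50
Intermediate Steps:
l = -½ (l = 1/(-2) = -½ ≈ -0.50000)
X(T) = 0 (X(T) = (-½*0)*T = 0*T = 0)
j = -1415/2 (j = 2 - (-33)*(-46 + 3)/2 = 2 - (-33)*(-43)/2 = 2 - ½*1419 = 2 - 1419/2 = -1415/2 ≈ -707.50)
j - X(F) = -1415/2 - 1*0 = -1415/2 + 0 = -1415/2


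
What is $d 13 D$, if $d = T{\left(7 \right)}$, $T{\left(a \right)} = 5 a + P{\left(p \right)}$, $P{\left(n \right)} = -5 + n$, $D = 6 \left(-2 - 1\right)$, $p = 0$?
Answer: $-7020$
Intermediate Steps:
$D = -18$ ($D = 6 \left(-3\right) = -18$)
$T{\left(a \right)} = -5 + 5 a$ ($T{\left(a \right)} = 5 a + \left(-5 + 0\right) = 5 a - 5 = -5 + 5 a$)
$d = 30$ ($d = -5 + 5 \cdot 7 = -5 + 35 = 30$)
$d 13 D = 30 \cdot 13 \left(-18\right) = 390 \left(-18\right) = -7020$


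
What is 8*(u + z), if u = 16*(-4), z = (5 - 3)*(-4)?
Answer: -576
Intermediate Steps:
z = -8 (z = 2*(-4) = -8)
u = -64
8*(u + z) = 8*(-64 - 8) = 8*(-72) = -576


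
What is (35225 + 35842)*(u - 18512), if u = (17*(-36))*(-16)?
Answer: -619704240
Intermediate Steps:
u = 9792 (u = -612*(-16) = 9792)
(35225 + 35842)*(u - 18512) = (35225 + 35842)*(9792 - 18512) = 71067*(-8720) = -619704240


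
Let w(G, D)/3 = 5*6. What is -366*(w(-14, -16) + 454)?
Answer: -199104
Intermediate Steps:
w(G, D) = 90 (w(G, D) = 3*(5*6) = 3*30 = 90)
-366*(w(-14, -16) + 454) = -366*(90 + 454) = -366*544 = -199104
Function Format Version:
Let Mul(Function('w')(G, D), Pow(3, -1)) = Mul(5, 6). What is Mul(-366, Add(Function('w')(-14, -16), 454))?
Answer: -199104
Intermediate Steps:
Function('w')(G, D) = 90 (Function('w')(G, D) = Mul(3, Mul(5, 6)) = Mul(3, 30) = 90)
Mul(-366, Add(Function('w')(-14, -16), 454)) = Mul(-366, Add(90, 454)) = Mul(-366, 544) = -199104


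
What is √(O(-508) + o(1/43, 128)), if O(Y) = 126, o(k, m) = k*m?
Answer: √238478/43 ≈ 11.357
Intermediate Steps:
√(O(-508) + o(1/43, 128)) = √(126 + 128/43) = √(5546/43) = √238478/43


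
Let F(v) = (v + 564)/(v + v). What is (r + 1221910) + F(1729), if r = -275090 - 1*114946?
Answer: 2876622585/3458 ≈ 8.3188e+5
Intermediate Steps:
F(v) = (564 + v)/(2*v) (F(v) = (564 + v)/((2*v)) = (564 + v)*(1/(2*v)) = (564 + v)/(2*v))
r = -390036 (r = -275090 - 114946 = -390036)
(r + 1221910) + F(1729) = (-390036 + 1221910) + (½)*(564 + 1729)/1729 = 831874 + (½)*(1/1729)*2293 = 831874 + 2293/3458 = 2876622585/3458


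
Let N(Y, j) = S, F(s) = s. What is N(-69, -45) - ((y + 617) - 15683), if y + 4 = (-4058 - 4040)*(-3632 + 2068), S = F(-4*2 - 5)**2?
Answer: -12650033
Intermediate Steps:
S = 169 (S = (-4*2 - 5)**2 = (-8 - 5)**2 = (-13)**2 = 169)
N(Y, j) = 169
y = 12665268 (y = -4 + (-4058 - 4040)*(-3632 + 2068) = -4 - 8098*(-1564) = -4 + 12665272 = 12665268)
N(-69, -45) - ((y + 617) - 15683) = 169 - ((12665268 + 617) - 15683) = 169 - (12665885 - 15683) = 169 - 1*12650202 = 169 - 12650202 = -12650033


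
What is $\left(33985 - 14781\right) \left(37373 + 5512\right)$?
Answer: $823563540$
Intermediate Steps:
$\left(33985 - 14781\right) \left(37373 + 5512\right) = \left(33985 + \left(-20127 + 5346\right)\right) 42885 = \left(33985 - 14781\right) 42885 = 19204 \cdot 42885 = 823563540$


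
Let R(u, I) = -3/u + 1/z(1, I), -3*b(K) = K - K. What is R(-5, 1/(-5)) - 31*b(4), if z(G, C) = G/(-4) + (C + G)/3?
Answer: 303/5 ≈ 60.600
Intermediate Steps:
z(G, C) = C/3 + G/12 (z(G, C) = G*(-1/4) + (C + G)*(1/3) = -G/4 + (C/3 + G/3) = C/3 + G/12)
b(K) = 0 (b(K) = -(K - K)/3 = -1/3*0 = 0)
R(u, I) = 1/(1/12 + I/3) - 3/u (R(u, I) = -3/u + 1/(I/3 + (1/12)*1) = -3/u + 1/(I/3 + 1/12) = -3/u + 1/(1/12 + I/3) = 1/(1/12 + I/3) - 3/u)
R(-5, 1/(-5)) - 31*b(4) = 3*(-1 - 4/(-5) + 4*(-5))/(-5*(1 + 4/(-5))) - 31*0 = 3*(-1/5)*(-1 - 4*(-1/5) - 20)/(1 + 4*(-1/5)) + 0 = 3*(-1/5)*(-1 + 4/5 - 20)/(1 - 4/5) + 0 = 3*(-1/5)*(-101/5)/(1/5) + 0 = 3*(-1/5)*5*(-101/5) + 0 = 303/5 + 0 = 303/5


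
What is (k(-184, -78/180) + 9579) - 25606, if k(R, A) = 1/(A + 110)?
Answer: -52680719/3287 ≈ -16027.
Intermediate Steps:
k(R, A) = 1/(110 + A)
(k(-184, -78/180) + 9579) - 25606 = (1/(110 - 78/180) + 9579) - 25606 = (1/(110 - 78*1/180) + 9579) - 25606 = (1/(110 - 13/30) + 9579) - 25606 = (1/(3287/30) + 9579) - 25606 = (30/3287 + 9579) - 25606 = 31486203/3287 - 25606 = -52680719/3287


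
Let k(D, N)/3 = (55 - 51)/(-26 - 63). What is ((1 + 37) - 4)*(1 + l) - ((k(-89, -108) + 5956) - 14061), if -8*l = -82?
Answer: 1510799/178 ≈ 8487.6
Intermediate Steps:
l = 41/4 (l = -⅛*(-82) = 41/4 ≈ 10.250)
k(D, N) = -12/89 (k(D, N) = 3*((55 - 51)/(-26 - 63)) = 3*(4/(-89)) = 3*(4*(-1/89)) = 3*(-4/89) = -12/89)
((1 + 37) - 4)*(1 + l) - ((k(-89, -108) + 5956) - 14061) = ((1 + 37) - 4)*(1 + 41/4) - ((-12/89 + 5956) - 14061) = (38 - 4)*(45/4) - (530072/89 - 14061) = 34*(45/4) - 1*(-721357/89) = 765/2 + 721357/89 = 1510799/178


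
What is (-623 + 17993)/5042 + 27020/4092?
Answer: 25914110/2578983 ≈ 10.048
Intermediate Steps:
(-623 + 17993)/5042 + 27020/4092 = 17370*(1/5042) + 27020*(1/4092) = 8685/2521 + 6755/1023 = 25914110/2578983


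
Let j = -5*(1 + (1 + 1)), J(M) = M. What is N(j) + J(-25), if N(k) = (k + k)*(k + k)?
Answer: 875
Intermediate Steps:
j = -15 (j = -5*(1 + 2) = -5*3 = -15)
N(k) = 4*k² (N(k) = (2*k)*(2*k) = 4*k²)
N(j) + J(-25) = 4*(-15)² - 25 = 4*225 - 25 = 900 - 25 = 875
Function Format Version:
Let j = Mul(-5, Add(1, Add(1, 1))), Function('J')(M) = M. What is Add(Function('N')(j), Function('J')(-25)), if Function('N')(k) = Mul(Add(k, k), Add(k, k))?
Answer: 875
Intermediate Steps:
j = -15 (j = Mul(-5, Add(1, 2)) = Mul(-5, 3) = -15)
Function('N')(k) = Mul(4, Pow(k, 2)) (Function('N')(k) = Mul(Mul(2, k), Mul(2, k)) = Mul(4, Pow(k, 2)))
Add(Function('N')(j), Function('J')(-25)) = Add(Mul(4, Pow(-15, 2)), -25) = Add(Mul(4, 225), -25) = Add(900, -25) = 875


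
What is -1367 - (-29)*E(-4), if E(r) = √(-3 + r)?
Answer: -1367 + 29*I*√7 ≈ -1367.0 + 76.727*I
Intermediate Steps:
-1367 - (-29)*E(-4) = -1367 - (-29)*√(-3 - 4) = -1367 - (-29)*√(-7) = -1367 - (-29)*I*√7 = -1367 + 29*I*√7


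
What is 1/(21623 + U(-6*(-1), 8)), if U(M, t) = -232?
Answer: 1/21391 ≈ 4.6749e-5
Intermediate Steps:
1/(21623 + U(-6*(-1), 8)) = 1/(21623 - 232) = 1/21391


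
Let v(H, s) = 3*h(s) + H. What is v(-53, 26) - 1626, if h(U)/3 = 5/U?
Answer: -43609/26 ≈ -1677.3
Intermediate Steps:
h(U) = 15/U (h(U) = 3*(5/U) = 15/U)
v(H, s) = H + 45/s (v(H, s) = 3*(15/s) + H = 45/s + H = H + 45/s)
v(-53, 26) - 1626 = (-53 + 45/26) - 1626 = -1333/26 - 1626 = -43609/26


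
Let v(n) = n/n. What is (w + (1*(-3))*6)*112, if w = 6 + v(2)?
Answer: -1232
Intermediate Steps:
v(n) = 1
w = 7 (w = 6 + 1 = 7)
(w + (1*(-3))*6)*112 = (7 + (1*(-3))*6)*112 = (7 - 3*6)*112 = (7 - 18)*112 = -11*112 = -1232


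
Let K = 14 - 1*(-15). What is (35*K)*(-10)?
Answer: -10150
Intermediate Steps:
K = 29 (K = 14 + 15 = 29)
(35*K)*(-10) = (35*29)*(-10) = 1015*(-10) = -10150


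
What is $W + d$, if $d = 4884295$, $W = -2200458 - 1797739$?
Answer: $886098$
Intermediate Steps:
$W = -3998197$ ($W = -2200458 - 1797739 = -3998197$)
$W + d = -3998197 + 4884295 = 886098$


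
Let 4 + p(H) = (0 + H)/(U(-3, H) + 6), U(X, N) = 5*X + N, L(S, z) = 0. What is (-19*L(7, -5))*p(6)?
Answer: 0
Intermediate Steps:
U(X, N) = N + 5*X
p(H) = -4 + H/(-9 + H) (p(H) = -4 + (0 + H)/((H + 5*(-3)) + 6) = -4 + H/((H - 15) + 6) = -4 + H/((-15 + H) + 6) = -4 + H/(-9 + H))
(-19*L(7, -5))*p(6) = (-19*0)*(3*(12 - 1*6)/(-9 + 6)) = 0*(3*(12 - 6)/(-3)) = 0*(3*(-1/3)*6) = 0*(-6) = 0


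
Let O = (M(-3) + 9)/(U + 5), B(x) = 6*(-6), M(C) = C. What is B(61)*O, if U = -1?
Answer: -54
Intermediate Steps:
B(x) = -36
O = 3/2 (O = (-3 + 9)/(-1 + 5) = 6/4 = 6*(¼) = 3/2 ≈ 1.5000)
B(61)*O = -36*3/2 = -54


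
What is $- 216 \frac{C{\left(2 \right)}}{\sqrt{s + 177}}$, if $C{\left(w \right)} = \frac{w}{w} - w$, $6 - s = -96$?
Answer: $\frac{72 \sqrt{31}}{31} \approx 12.932$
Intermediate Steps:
$s = 102$ ($s = 6 - -96 = 6 + 96 = 102$)
$C{\left(w \right)} = 1 - w$
$- 216 \frac{C{\left(2 \right)}}{\sqrt{s + 177}} = - 216 \frac{1 - 2}{\sqrt{102 + 177}} = - 216 \frac{1 - 2}{\sqrt{279}} = - 216 \left(- \frac{1}{3 \sqrt{31}}\right) = - 216 \left(- \frac{\sqrt{31}}{93}\right) = \frac{72 \sqrt{31}}{31}$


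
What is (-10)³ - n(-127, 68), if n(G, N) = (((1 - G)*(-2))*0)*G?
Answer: -1000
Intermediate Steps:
n(G, N) = 0 (n(G, N) = ((-2 + 2*G)*0)*G = 0*G = 0)
(-10)³ - n(-127, 68) = (-10)³ - 1*0 = -1000 + 0 = -1000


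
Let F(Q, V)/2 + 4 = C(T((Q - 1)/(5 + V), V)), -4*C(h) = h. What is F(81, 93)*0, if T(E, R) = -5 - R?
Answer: 0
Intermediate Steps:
C(h) = -h/4
F(Q, V) = -11/2 + V/2 (F(Q, V) = -8 + 2*(-(-5 - V)/4) = -8 + 2*(5/4 + V/4) = -8 + (5/2 + V/2) = -11/2 + V/2)
F(81, 93)*0 = (-11/2 + (½)*93)*0 = (-11/2 + 93/2)*0 = 41*0 = 0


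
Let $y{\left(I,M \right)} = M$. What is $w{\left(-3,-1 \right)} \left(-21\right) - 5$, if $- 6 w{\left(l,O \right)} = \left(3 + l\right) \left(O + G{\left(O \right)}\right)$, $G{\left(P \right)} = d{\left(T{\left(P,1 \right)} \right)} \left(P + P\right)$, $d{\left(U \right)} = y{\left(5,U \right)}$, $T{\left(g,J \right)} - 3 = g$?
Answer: $-5$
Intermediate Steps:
$T{\left(g,J \right)} = 3 + g$
$d{\left(U \right)} = U$
$G{\left(P \right)} = 2 P \left(3 + P\right)$ ($G{\left(P \right)} = \left(3 + P\right) \left(P + P\right) = \left(3 + P\right) 2 P = 2 P \left(3 + P\right)$)
$w{\left(l,O \right)} = - \frac{\left(3 + l\right) \left(O + 2 O \left(3 + O\right)\right)}{6}$
$w{\left(-3,-1 \right)} \left(-21\right) - 5 = \frac{1}{6} \left(-1\right) \left(-21 - -3 - -6 - - 6 \left(3 - 1\right)\right) \left(-21\right) - 5 = \frac{1}{6} \left(-1\right) \left(-21 + 3 + 6 - \left(-6\right) 2\right) \left(-21\right) - 5 = \frac{1}{6} \left(-1\right) \left(-21 + 3 + 6 + 12\right) \left(-21\right) - 5 = \frac{1}{6} \left(-1\right) 0 \left(-21\right) - 5 = 0 \left(-21\right) - 5 = 0 - 5 = -5$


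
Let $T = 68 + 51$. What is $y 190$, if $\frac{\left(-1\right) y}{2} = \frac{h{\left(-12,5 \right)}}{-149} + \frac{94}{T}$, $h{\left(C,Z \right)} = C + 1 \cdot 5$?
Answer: $- \frac{5638820}{17731} \approx -318.02$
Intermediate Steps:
$h{\left(C,Z \right)} = 5 + C$ ($h{\left(C,Z \right)} = C + 5 = 5 + C$)
$T = 119$
$y = - \frac{29678}{17731}$ ($y = - 2 \left(\frac{5 - 12}{-149} + \frac{94}{119}\right) = - 2 \left(\left(-7\right) \left(- \frac{1}{149}\right) + 94 \cdot \frac{1}{119}\right) = - 2 \left(\frac{7}{149} + \frac{94}{119}\right) = \left(-2\right) \frac{14839}{17731} = - \frac{29678}{17731} \approx -1.6738$)
$y 190 = \left(- \frac{29678}{17731}\right) 190 = - \frac{5638820}{17731}$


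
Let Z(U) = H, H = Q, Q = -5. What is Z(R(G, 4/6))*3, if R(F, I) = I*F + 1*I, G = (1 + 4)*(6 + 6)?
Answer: -15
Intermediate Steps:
G = 60 (G = 5*12 = 60)
R(F, I) = I + F*I (R(F, I) = F*I + I = I + F*I)
H = -5
Z(U) = -5
Z(R(G, 4/6))*3 = -5*3 = -15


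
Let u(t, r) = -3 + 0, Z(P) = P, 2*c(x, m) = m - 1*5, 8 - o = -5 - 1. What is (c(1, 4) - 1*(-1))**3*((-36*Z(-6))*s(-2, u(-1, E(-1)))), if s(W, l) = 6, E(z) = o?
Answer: 162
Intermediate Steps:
o = 14 (o = 8 - (-5 - 1) = 8 - 1*(-6) = 8 + 6 = 14)
c(x, m) = -5/2 + m/2 (c(x, m) = (m - 1*5)/2 = (m - 5)/2 = (-5 + m)/2 = -5/2 + m/2)
E(z) = 14
u(t, r) = -3
(c(1, 4) - 1*(-1))**3*((-36*Z(-6))*s(-2, u(-1, E(-1)))) = ((-5/2 + (1/2)*4) - 1*(-1))**3*(-36*(-6)*6) = ((-5/2 + 2) + 1)**3*(216*6) = (-1/2 + 1)**3*1296 = (1/2)**3*1296 = (1/8)*1296 = 162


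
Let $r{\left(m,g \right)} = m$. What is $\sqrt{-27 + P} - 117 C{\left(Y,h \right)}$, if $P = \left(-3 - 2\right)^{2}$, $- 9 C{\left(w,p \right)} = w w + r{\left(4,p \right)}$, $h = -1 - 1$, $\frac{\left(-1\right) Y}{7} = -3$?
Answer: $5785 + i \sqrt{2} \approx 5785.0 + 1.4142 i$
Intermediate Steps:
$Y = 21$ ($Y = \left(-7\right) \left(-3\right) = 21$)
$h = -2$
$C{\left(w,p \right)} = - \frac{4}{9} - \frac{w^{2}}{9}$ ($C{\left(w,p \right)} = - \frac{w w + 4}{9} = - \frac{w^{2} + 4}{9} = - \frac{4 + w^{2}}{9} = - \frac{4}{9} - \frac{w^{2}}{9}$)
$P = 25$ ($P = \left(-5\right)^{2} = 25$)
$\sqrt{-27 + P} - 117 C{\left(Y,h \right)} = \sqrt{-27 + 25} - 117 \left(- \frac{4}{9} - \frac{21^{2}}{9}\right) = \sqrt{-2} - 117 \left(- \frac{4}{9} - 49\right) = i \sqrt{2} - 117 \left(- \frac{4}{9} - 49\right) = i \sqrt{2} - -5785 = i \sqrt{2} + 5785 = 5785 + i \sqrt{2}$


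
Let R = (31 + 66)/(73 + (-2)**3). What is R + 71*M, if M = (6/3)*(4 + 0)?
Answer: 37017/65 ≈ 569.49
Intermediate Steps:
M = 8 (M = (6*(1/3))*4 = 2*4 = 8)
R = 97/65 (R = 97/(73 - 8) = 97/65 ≈ 1.4923)
R + 71*M = 97/65 + 71*8 = 97/65 + 568 = 37017/65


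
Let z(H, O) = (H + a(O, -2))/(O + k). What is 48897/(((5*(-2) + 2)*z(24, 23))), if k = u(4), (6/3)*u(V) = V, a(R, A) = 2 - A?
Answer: -1222425/224 ≈ -5457.3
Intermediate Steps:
u(V) = V/2
k = 2 (k = (½)*4 = 2)
z(H, O) = (4 + H)/(2 + O) (z(H, O) = (H + (2 - 1*(-2)))/(O + 2) = (H + (2 + 2))/(2 + O) = (H + 4)/(2 + O) = (4 + H)/(2 + O))
48897/(((5*(-2) + 2)*z(24, 23))) = 48897/(((5*(-2) + 2)*((4 + 24)/(2 + 23)))) = 48897/(((-10 + 2)*(28/25))) = 48897/((-8*28/25)) = 48897/(-224/25) = 48897*(-25/224) = -1222425/224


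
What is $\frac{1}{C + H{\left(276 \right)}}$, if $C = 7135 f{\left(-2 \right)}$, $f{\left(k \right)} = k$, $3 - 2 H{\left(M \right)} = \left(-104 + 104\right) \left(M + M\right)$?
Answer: $- \frac{2}{28537} \approx -7.0084 \cdot 10^{-5}$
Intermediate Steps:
$H{\left(M \right)} = \frac{3}{2}$ ($H{\left(M \right)} = \frac{3}{2} - \frac{\left(-104 + 104\right) \left(M + M\right)}{2} = \frac{3}{2} - \frac{0 \cdot 2 M}{2} = \frac{3}{2} - 0 = \frac{3}{2} + 0 = \frac{3}{2}$)
$C = -14270$ ($C = 7135 \left(-2\right) = -14270$)
$\frac{1}{C + H{\left(276 \right)}} = \frac{1}{-14270 + \frac{3}{2}} = \frac{1}{- \frac{28537}{2}} = - \frac{2}{28537}$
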